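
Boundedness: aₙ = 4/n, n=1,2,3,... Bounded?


a₁ = 4, a₂ = 4/2, a₃ = 4/3, ...
0 < aₙ ≤ 4 for all n ≥ 1
Lower bound: 0, Upper bound: 4
The sequence IS bounded

Bounded (0 < aₙ ≤ 4)


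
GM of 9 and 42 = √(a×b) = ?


GM = √(9×42) = √378 = 19.4422

GM = 19.4422


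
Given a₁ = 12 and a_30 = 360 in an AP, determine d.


d = (aₙ - a₁)/(n-1)
= (360 - 12)/(30-1)
= 348/29 = 12

d = 12


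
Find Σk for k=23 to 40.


Σₖ₌23^40 k = Σₖ₌₁^40 k − Σₖ₌₁^22 k
= 40·41/2 − 22·23/2
= 820 − 253 = 567

Σk = 567


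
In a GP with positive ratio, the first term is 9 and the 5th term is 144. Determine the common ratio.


r^(n-1) = aₙ/a₁
r^4 = 144/9 = 16
r = 16^(1/4)
= ±2; taking r > 0 gives r = 2

r = 2


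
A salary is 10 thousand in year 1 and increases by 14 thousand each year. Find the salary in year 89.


aₙ = a₁ + (n-1)d
= 10 + (89-1)×14
= 10 + 1232
= 1242

a_89 = 1242


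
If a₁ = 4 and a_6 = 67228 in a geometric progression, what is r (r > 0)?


r^(n-1) = aₙ/a₁
r^5 = 67228/4 = 16807
r = 16807^(1/5)
= 7

r = 7


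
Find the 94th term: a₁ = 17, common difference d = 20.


aₙ = a₁ + (n-1)d
= 17 + (94-1)×20
= 17 + 1860
= 1877

a_94 = 1877


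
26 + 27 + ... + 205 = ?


Σₖ₌26^205 k = Σₖ₌₁^205 k − Σₖ₌₁^25 k
= 205·206/2 − 25·26/2
= 21115 − 325 = 20790

Σk = 20790


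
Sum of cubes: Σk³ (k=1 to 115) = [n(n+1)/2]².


n(n+1)/2 = 115×116/2 = 6670
Σk³ = 6670² = 44488900

Σk³ = 44488900


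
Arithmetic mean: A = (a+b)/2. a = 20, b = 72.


AM = (20 + 72)/2 = 92/2 = 46

AM = 46


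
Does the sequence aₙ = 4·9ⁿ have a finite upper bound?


aₙ = 4·9ⁿ → as n→∞, aₙ→∞ (since base 9 > 1)
No finite upper bound exists
The sequence is UNBOUNDED

Unbounded (aₙ → ∞ as n → ∞)


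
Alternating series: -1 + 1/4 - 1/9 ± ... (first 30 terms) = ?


S = -1 + 1/4 - 1/9 + 1/16 - 1/25 + 1/36 - 1/49 + 1/64 ± ...
= -0.8219
(Full series converges to -π²/12 ≈ -0.8225)

S_30 = -0.8219


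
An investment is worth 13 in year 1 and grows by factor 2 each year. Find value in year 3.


aₙ = a₁·r^(n-1)
= 13×2^2
= 13×4
= 52

a_3 = 52


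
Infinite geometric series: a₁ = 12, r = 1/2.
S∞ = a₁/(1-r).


S∞ = a₁/(1-r) = 12/(1 - 1/2)
= 12/(1/2)
= 24

S∞ = 24


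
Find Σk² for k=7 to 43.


Σₖ₌7^43 k² = Σₖ₌₁^43 k² − Σₖ₌₁^6 k²
= 43·44·87/6 − 6·7·13/6
= 27434 − 91 = 27343

Σk² = 27343


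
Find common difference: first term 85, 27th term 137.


d = (aₙ - a₁)/(n-1)
= (137 - 85)/(27-1)
= 52/26 = 2

d = 2


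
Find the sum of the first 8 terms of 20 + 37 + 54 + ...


aₙ = 20 + (8-1)×17 = 139
Sₙ = n(a₁+aₙ)/2 = 8×(20+139)/2
= 8×159/2 = 636

S_8 = 636


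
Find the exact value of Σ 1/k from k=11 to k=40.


Σₖ₌11^40 1/k = 1/11 + 1/12 + 1/13 + ... + 1/40
= 93645267172279/69388720221600
≈ 1.3496

Sum = 93645267172279/69388720221600 ≈ 1.3496


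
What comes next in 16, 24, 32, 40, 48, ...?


Pattern: arithmetic (d=8)
Terms: 16, 24, 32, 40, 48
Next term = 56

Next term = 56


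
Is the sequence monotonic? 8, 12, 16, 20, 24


Differences: 4, 4, 4, 4
All differences > 0 → strictly INCREASING

Monotonically increasing


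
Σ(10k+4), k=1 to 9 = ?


Σ(10k+4) = 10·Σk + 4·n
= 10·45 + 4·9
= 450 + 36 = 486

Σ = 486


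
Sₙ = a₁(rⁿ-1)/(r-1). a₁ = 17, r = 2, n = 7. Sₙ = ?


Sₙ = 17×(2^7 - 1)/(2 - 1)
= 17×(128 - 1)/1
= 17×127/1
= 2159

S_7 = 2159


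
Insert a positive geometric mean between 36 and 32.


GM = √(36×32) = √1152 = 33.9411

GM = 33.9411


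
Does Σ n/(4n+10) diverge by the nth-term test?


lim(n→∞) n/(4n+10) = 1/4 = 1/4  (divide numerator and denominator by n)
lim aₙ = 1/4 ≠ 0 → series DIVERGES

Diverges (lim aₙ = 1/4 ≠ 0)


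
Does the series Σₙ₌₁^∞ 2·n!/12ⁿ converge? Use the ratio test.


aₙ = 2·n!/12^n
a_{n+1}/aₙ = (n+1)!/12^(n+1) × 12^n/n!  (constant 2 cancels)
= (n+1)/12
L = lim(n→∞) (n+1)/12 = ∞
L > 1 → series DIVERGES

Diverges (ratio test: L = ∞ > 1)


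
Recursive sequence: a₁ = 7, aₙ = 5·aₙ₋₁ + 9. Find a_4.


Computing step by step:
a_1 = 7
a_2 = 44
a_3 = 229
a_4 = 1154


a_4 = 1154


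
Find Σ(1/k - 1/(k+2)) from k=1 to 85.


Telescoping with gap 2: two head and two tail terms survive.
= (1 + 1/2) - (1/86 + 1/87)
= 3/2 - 1/86 - 1/87 = 5525/3741

Sum = 5525/3741


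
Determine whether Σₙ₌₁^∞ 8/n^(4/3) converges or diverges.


p-series test: Σ c/n^p converges if p > 1, diverges if p ≤ 1 (constant c > 0 doesn't affect convergence).
p = 4/3
4/3 > 1 → CONVERGES

Converges (p = 4/3 > 1)


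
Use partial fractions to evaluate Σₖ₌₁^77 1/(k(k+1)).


1/(k(k+1)) = 1/k - 1/(k+1) (partial fractions)
Telescoping: Σ = 1 - 1/78 = 77/78

Sum = 77/78


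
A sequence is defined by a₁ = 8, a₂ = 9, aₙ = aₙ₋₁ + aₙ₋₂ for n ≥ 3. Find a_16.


Computing iteratively: 8, 9, 17, 26, 43, 69, 112, 181, 293, 474, 767, 1241, ...
a_16 = 8506

a_16 = 8506


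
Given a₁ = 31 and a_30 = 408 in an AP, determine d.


d = (aₙ - a₁)/(n-1)
= (408 - 31)/(30-1)
= 377/29 = 13

d = 13


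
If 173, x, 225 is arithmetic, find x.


AM = (173 + 225)/2 = 398/2 = 199

AM = 199


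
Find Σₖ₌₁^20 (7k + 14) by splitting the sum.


Σ(7k+14) = 7·Σk + 14·n
= 7·210 + 14·20
= 1470 + 280 = 1750

Σ = 1750


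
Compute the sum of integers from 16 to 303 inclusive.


Σₖ₌16^303 k = Σₖ₌₁^303 k − Σₖ₌₁^15 k
= 303·304/2 − 15·16/2
= 46056 − 120 = 45936

Σk = 45936


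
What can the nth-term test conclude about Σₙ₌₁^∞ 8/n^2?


lim(n→∞) 8/n^2 = 0
lim aₙ = 0 → nth-term test is INCONCLUSIVE
(Need other tests; this is actually a convergent p-series with p=2 > 1)

Inconclusive (lim aₙ = 0; need another test)


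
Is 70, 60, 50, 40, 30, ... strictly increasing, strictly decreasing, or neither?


Differences: -10, -10, -10, -10
All differences < 0 → strictly DECREASING

Monotonically decreasing


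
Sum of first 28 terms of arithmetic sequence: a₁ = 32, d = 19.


aₙ = 32 + (28-1)×19 = 545
Sₙ = n(a₁+aₙ)/2 = 28×(32+545)/2
= 28×577/2 = 8078

S_28 = 8078


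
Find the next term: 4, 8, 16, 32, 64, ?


Pattern: powers of 2: 2ⁿ
Terms: 4, 8, 16, 32, 64
Next term = 128

Next term = 128


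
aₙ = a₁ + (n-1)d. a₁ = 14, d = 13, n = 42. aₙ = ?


aₙ = a₁ + (n-1)d
= 14 + (42-1)×13
= 14 + 533
= 547

a_42 = 547


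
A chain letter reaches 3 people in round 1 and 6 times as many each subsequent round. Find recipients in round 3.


aₙ = a₁·r^(n-1)
= 3×6^2
= 3×36
= 108

a_3 = 108


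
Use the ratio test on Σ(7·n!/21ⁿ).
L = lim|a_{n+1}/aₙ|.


aₙ = 7·n!/21^n
a_{n+1}/aₙ = (n+1)!/21^(n+1) × 21^n/n!  (constant 7 cancels)
= (n+1)/21
L = lim(n→∞) (n+1)/21 = ∞
L > 1 → series DIVERGES

Diverges (ratio test: L = ∞ > 1)


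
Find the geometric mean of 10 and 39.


GM = √(10×39) = √390 = 19.7484

GM = 19.7484


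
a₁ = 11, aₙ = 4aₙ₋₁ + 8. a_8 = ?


Computing step by step:
a_1 = 11
a_2 = 52
a_3 = 216
a_4 = 872
a_5 = 3496
a_6 = 13992
a_7 = 55976
a_8 = 223912


a_8 = 223912


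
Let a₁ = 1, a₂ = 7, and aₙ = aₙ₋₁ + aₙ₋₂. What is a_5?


Computing iteratively: 1, 7, 8, 15, 23
a_5 = 23

a_5 = 23


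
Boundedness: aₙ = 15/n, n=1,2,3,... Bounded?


a₁ = 15, a₂ = 15/2, a₃ = 15/3, ...
0 < aₙ ≤ 15 for all n ≥ 1
Lower bound: 0, Upper bound: 15
The sequence IS bounded

Bounded (0 < aₙ ≤ 15)


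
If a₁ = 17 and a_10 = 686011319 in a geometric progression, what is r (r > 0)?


r^(n-1) = aₙ/a₁
r^9 = 686011319/17 = 40353607
r = 40353607^(1/9)
= 7

r = 7


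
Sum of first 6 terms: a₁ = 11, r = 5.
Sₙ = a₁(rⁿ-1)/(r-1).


Sₙ = 11×(5^6 - 1)/(5 - 1)
= 11×(15625 - 1)/4
= 11×15624/4
= 42966

S_6 = 42966


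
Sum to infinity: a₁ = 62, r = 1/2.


S∞ = a₁/(1-r) = 62/(1 - 1/2)
= 62/(1/2)
= 124

S∞ = 124


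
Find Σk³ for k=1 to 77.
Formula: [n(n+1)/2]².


n(n+1)/2 = 77×78/2 = 3003
Σk³ = 3003² = 9018009

Σk³ = 9018009


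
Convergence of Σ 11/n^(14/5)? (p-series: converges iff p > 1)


p-series test: Σ c/n^p converges if p > 1, diverges if p ≤ 1 (constant c > 0 doesn't affect convergence).
p = 14/5
14/5 > 1 → CONVERGES

Converges (p = 14/5 > 1)


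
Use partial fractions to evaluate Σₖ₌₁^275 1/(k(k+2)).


1/(k(k+2)) = (1/2)·(1/k - 1/(k+2)) (partial fractions)
Telescoping: Σ = (1/2)·(1 + 1/2 - 1/276 - 1/277) = 114125/152904

Sum = 114125/152904


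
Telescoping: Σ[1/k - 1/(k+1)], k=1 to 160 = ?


Telescoping: adjacent terms cancel.
= 1/1 - 1/161
= 1 - 1/161 = 160/161

Sum = 160/161


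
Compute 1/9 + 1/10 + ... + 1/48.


Σₖ₌9^48 1/k = 1/9 + 1/10 + 1/11 + ... + 1/48
= 770750091290411102693/442720643463713815200
≈ 1.7409

Sum = 770750091290411102693/442720643463713815200 ≈ 1.7409


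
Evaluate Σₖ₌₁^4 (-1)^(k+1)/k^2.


S = 1 - 1/4 + 1/9 - 1/16
= 0.7986
(Full series converges to +π²/12 ≈ +0.8225)

S_4 = 0.7986


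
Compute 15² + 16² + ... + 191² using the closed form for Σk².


Σₖ₌15^191 k² = Σₖ₌₁^191 k² − Σₖ₌₁^14 k²
= 191·192·383/6 − 14·15·29/6
= 2340896 − 1015 = 2339881

Σk² = 2339881


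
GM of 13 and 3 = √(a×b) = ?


GM = √(13×3) = √39 = 6.245

GM = 6.245


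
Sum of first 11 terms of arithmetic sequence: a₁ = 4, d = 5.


aₙ = 4 + (11-1)×5 = 54
Sₙ = n(a₁+aₙ)/2 = 11×(4+54)/2
= 11×58/2 = 319

S_11 = 319


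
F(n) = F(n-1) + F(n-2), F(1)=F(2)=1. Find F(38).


Fibonacci sequence: 1, 1, 2, 3, 5, 8, 13, 21, 34, 55, 89, ...
F(38) = 39088169

F(38) = 39088169


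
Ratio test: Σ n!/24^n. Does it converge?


aₙ = n!/24^n
a_{n+1}/aₙ = (n+1)!/24^(n+1) × 24^n/n!
= (n+1)/24
L = lim(n→∞) (n+1)/24 = ∞
L > 1 → series DIVERGES

Diverges (ratio test: L = ∞ > 1)


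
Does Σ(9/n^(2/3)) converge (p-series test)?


p-series test: Σ c/n^p converges if p > 1, diverges if p ≤ 1 (constant c > 0 doesn't affect convergence).
p = 2/3
2/3 ≤ 1 → DIVERGES

Diverges (p = 2/3 ≤ 1)


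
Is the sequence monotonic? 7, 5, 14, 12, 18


Differences: -2, 9, -2, 6
Difference at position 2 is +9 (> 0) but position 1 is -2 (< 0) — sequence both rises and falls
→ NOT monotonic

Not monotonic


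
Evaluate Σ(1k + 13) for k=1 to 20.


Σ(1k+13) = 1·Σk + 13·n
= 1·210 + 13·20
= 210 + 260 = 470

Σ = 470


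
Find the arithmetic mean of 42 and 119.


AM = (42 + 119)/2 = 161/2 = 80.5

AM = 80.5


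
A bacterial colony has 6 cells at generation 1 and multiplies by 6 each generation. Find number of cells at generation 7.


aₙ = a₁·r^(n-1)
= 6×6^6
= 6×46656
= 279936

a_7 = 279936


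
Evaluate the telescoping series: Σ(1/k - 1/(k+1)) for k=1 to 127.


Telescoping: adjacent terms cancel.
= 1/1 - 1/128
= 1 - 1/128 = 127/128

Sum = 127/128


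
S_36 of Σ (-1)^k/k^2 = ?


S = -1 + 1/4 - 1/9 + 1/16 - 1/25 + 1/36 - 1/49 + 1/64 ± ...
= -0.8221
(Full series converges to -π²/12 ≈ -0.8225)

S_36 = -0.8221


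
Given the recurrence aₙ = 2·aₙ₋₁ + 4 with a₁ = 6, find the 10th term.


Computing step by step:
a_1 = 6
a_2 = 16
a_3 = 36
a_4 = 76
a_5 = 156
a_6 = 316
a_7 = 636
a_8 = 1276
a_9 = 2556
a_10 = 5116


a_10 = 5116


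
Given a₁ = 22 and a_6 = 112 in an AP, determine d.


d = (aₙ - a₁)/(n-1)
= (112 - 22)/(6-1)
= 90/5 = 18

d = 18


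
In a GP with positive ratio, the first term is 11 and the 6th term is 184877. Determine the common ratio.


r^(n-1) = aₙ/a₁
r^5 = 184877/11 = 16807
r = 16807^(1/5)
= 7

r = 7


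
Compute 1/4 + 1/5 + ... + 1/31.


Σₖ₌4^31 1/k = 1/4 + 1/5 + 1/6 + ... + 1/31
= 158404333811557/72201776446800
≈ 2.1939

Sum = 158404333811557/72201776446800 ≈ 2.1939


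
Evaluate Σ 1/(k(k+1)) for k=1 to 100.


1/(k(k+1)) = 1/k - 1/(k+1) (partial fractions)
Telescoping: Σ = 1 - 1/101 = 100/101

Sum = 100/101


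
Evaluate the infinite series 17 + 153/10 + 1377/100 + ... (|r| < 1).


S∞ = a₁/(1-r) = 17/(1 - 9/10)
= 17/(1/10)
= 170

S∞ = 170


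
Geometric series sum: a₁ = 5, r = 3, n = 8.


Sₙ = 5×(3^8 - 1)/(3 - 1)
= 5×(6561 - 1)/2
= 5×6560/2
= 16400

S_8 = 16400


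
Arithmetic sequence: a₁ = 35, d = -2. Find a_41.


aₙ = a₁ + (n-1)d
= 35 + (41-1)×-2
= 35 - 80
= -45

a_41 = -45


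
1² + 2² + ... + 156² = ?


n = 156
n(n+1)(2n+1)/6 = 156×157×313/6
= 7665996/6 = 1277666

Σk² = 1277666


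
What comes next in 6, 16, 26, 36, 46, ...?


Pattern: arithmetic (d=10)
Terms: 6, 16, 26, 36, 46
Next term = 56

Next term = 56


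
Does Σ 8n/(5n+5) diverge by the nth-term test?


lim(n→∞) 8n/(5n+5) = 8/5 = 8/5  (divide numerator and denominator by n)
lim aₙ = 8/5 ≠ 0 → series DIVERGES

Diverges (lim aₙ = 8/5 ≠ 0)


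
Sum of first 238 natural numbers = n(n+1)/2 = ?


n(n+1)/2 = 238×239/2 = 56882/2 = 28441

Σk = 28441


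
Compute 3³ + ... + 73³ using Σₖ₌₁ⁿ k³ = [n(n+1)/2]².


Σₖ₌3^73 k³ = [73·74/2]² − [2·3/2]²
= 7295401 − 9 = 7295392

Σk³ = 7295392


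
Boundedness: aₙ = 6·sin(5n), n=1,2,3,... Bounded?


For all n, -1 ≤ sin(5n) ≤ 1, so -6 ≤ 6·sin(5n) ≤ 6
Lower bound: -6, Upper bound: 6
The sequence IS bounded

Bounded (-6 ≤ aₙ ≤ 6)


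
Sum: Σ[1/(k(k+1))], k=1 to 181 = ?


1/(k(k+1)) = 1/k - 1/(k+1) (partial fractions)
Telescoping: Σ = 1 - 1/182 = 181/182

Sum = 181/182


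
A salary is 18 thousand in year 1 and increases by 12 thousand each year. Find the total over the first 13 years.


aₙ = 18 + (13-1)×12 = 162
Sₙ = n(a₁+aₙ)/2 = 13×(18+162)/2
= 13×180/2 = 1170

S_13 = 1170


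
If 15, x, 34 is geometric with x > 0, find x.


GM = √(15×34) = √510 = 22.5832

GM = 22.5832


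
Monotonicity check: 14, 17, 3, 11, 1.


Differences: 3, -14, 8, -10
Difference at position 1 is +3 (> 0) but position 2 is -14 (< 0) — sequence both rises and falls
→ NOT monotonic

Not monotonic


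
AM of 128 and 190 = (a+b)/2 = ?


AM = (128 + 190)/2 = 318/2 = 159

AM = 159


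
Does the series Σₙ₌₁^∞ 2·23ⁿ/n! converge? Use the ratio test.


aₙ = 2·23^n/n!
a_{n+1}/aₙ = 23^(n+1)/(n+1)! × n!/23^n  (constant 2 cancels)
= 23/(n+1)
L = lim(n→∞) 23/(n+1) = 0
L < 1 → series CONVERGES

Converges (ratio test: L = 0 < 1)


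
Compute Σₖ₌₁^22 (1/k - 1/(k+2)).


Telescoping with gap 2: two head and two tail terms survive.
= (1 + 1/2) - (1/23 + 1/24)
= 3/2 - 1/23 - 1/24 = 781/552

Sum = 781/552


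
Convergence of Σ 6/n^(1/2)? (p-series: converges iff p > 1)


p-series test: Σ c/n^p converges if p > 1, diverges if p ≤ 1 (constant c > 0 doesn't affect convergence).
p = 1/2
1/2 ≤ 1 → DIVERGES

Diverges (p = 1/2 ≤ 1)


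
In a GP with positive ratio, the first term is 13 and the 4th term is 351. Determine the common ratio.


r^(n-1) = aₙ/a₁
r^3 = 351/13 = 27
r = 27^(1/3)
= 3

r = 3


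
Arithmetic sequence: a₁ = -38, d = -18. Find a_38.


aₙ = a₁ + (n-1)d
= -38 + (38-1)×-18
= -38 - 666
= -704

a_38 = -704


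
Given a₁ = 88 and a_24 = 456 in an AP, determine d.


d = (aₙ - a₁)/(n-1)
= (456 - 88)/(24-1)
= 368/23 = 16

d = 16


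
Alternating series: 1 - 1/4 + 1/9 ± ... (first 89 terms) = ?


S = 1 - 1/4 + 1/9 - 1/16 + 1/25 - 1/36 + 1/49 - 1/64 ± ...
= 0.8225
(Full series converges to +π²/12 ≈ +0.8225)

S_89 = 0.8225


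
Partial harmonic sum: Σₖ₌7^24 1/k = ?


Σₖ₌7^24 1/k = 1/7 + 1/8 + 1/9 + ... + 1/24
= 2366494523/1784742960
≈ 1.326

Sum = 2366494523/1784742960 ≈ 1.326


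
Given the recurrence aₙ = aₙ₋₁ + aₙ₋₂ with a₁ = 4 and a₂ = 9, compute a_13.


Computing iteratively: 4, 9, 13, 22, 35, 57, 92, 149, 241, 390, 631, 1021, ...
a_13 = 1652

a_13 = 1652


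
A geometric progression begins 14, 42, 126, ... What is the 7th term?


aₙ = a₁·r^(n-1)
= 14×3^6
= 14×729
= 10206

a_7 = 10206


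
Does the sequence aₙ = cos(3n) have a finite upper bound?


For all n, -1 ≤ cos(3n) ≤ 1, so -1 ≤ cos(3n) ≤ 1
Lower bound: -1, Upper bound: 1
The sequence IS bounded

Bounded (-1 ≤ aₙ ≤ 1)


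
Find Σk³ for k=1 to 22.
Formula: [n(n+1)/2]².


n(n+1)/2 = 22×23/2 = 253
Σk³ = 253² = 64009

Σk³ = 64009


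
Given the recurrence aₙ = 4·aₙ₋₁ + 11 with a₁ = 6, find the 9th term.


Computing step by step:
a_1 = 6
a_2 = 35
a_3 = 151
a_4 = 615
a_5 = 2471
a_6 = 9895
a_7 = 39591
a_8 = 158375
a_9 = 633511


a_9 = 633511


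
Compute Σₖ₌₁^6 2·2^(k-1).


Sₙ = 2×(2^6 - 1)/(2 - 1)
= 2×(64 - 1)/1
= 2×63/1
= 126

S_6 = 126


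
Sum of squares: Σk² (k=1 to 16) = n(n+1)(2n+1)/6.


n = 16
n(n+1)(2n+1)/6 = 16×17×33/6
= 8976/6 = 1496

Σk² = 1496


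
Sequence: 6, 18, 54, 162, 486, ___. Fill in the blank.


Pattern: geometric (r=3)
Terms: 6, 18, 54, 162, 486
Next term = 1458

Next term = 1458


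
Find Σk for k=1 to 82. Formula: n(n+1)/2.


n(n+1)/2 = 82×83/2 = 6806/2 = 3403

Σk = 3403


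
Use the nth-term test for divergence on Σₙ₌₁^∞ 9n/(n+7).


lim(n→∞) 9n/(n+7) = 9/1 = 9  (divide numerator and denominator by n)
lim aₙ = 9 ≠ 0 → series DIVERGES

Diverges (lim aₙ = 9 ≠ 0)


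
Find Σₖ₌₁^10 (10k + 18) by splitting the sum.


Σ(10k+18) = 10·Σk + 18·n
= 10·55 + 18·10
= 550 + 180 = 730

Σ = 730


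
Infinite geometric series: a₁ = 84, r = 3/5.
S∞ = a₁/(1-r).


S∞ = a₁/(1-r) = 84/(1 - 3/5)
= 84/(2/5)
= 210

S∞ = 210


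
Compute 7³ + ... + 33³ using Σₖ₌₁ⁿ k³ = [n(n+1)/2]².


Σₖ₌7^33 k³ = [33·34/2]² − [6·7/2]²
= 314721 − 441 = 314280

Σk³ = 314280


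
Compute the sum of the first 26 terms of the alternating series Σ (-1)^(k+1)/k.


S = 1 - 1/2 + 1/3 - 1/4 + 1/5 - 1/6 + 1/7 - 1/8 ± ...
= 0.6743
(Full series converges to +ln(2) ≈ +0.6931)

S_26 = 0.6743


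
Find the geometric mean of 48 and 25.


GM = √(48×25) = √1200 = 34.641

GM = 34.641


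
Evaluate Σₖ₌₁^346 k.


n(n+1)/2 = 346×347/2 = 120062/2 = 60031

Σk = 60031


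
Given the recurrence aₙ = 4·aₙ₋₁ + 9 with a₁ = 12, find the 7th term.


Computing step by step:
a_1 = 12
a_2 = 57
a_3 = 237
a_4 = 957
a_5 = 3837
a_6 = 15357
a_7 = 61437


a_7 = 61437


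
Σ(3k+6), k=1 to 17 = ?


Σ(3k+6) = 3·Σk + 6·n
= 3·153 + 6·17
= 459 + 102 = 561

Σ = 561


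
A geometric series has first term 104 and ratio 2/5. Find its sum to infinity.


S∞ = a₁/(1-r) = 104/(1 - 2/5)
= 104/(3/5)
= 520/3

S∞ = 520/3


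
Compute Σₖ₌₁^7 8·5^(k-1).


Sₙ = 8×(5^7 - 1)/(5 - 1)
= 8×(78125 - 1)/4
= 8×78124/4
= 156248

S_7 = 156248


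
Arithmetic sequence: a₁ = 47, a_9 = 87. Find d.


d = (aₙ - a₁)/(n-1)
= (87 - 47)/(9-1)
= 40/8 = 5

d = 5


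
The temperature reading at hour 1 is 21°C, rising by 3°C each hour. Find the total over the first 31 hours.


aₙ = 21 + (31-1)×3 = 111
Sₙ = n(a₁+aₙ)/2 = 31×(21+111)/2
= 31×132/2 = 2046

S_31 = 2046


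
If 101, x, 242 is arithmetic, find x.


AM = (101 + 242)/2 = 343/2 = 171.5

AM = 171.5


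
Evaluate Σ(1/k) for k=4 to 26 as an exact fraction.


Σₖ₌4^26 1/k = 1/4 + 1/5 + 1/6 + ... + 1/26
= 18035598467/8923714800
≈ 2.0211

Sum = 18035598467/8923714800 ≈ 2.0211


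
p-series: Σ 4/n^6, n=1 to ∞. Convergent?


p-series test: Σ c/n^p converges if p > 1, diverges if p ≤ 1 (constant c > 0 doesn't affect convergence).
p = 6
6 > 1 → CONVERGES

Converges (p = 6 > 1)


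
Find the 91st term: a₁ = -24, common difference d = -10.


aₙ = a₁ + (n-1)d
= -24 + (91-1)×-10
= -24 - 900
= -924

a_91 = -924


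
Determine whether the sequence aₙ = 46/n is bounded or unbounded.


a₁ = 46, a₂ = 46/2, a₃ = 46/3, ...
0 < aₙ ≤ 46 for all n ≥ 1
Lower bound: 0, Upper bound: 46
The sequence IS bounded

Bounded (0 < aₙ ≤ 46)


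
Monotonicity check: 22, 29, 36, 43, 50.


Differences: 7, 7, 7, 7
All differences > 0 → strictly INCREASING

Monotonically increasing


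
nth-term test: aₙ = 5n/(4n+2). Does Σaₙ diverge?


lim(n→∞) 5n/(4n+2) = 5/4 = 5/4  (divide numerator and denominator by n)
lim aₙ = 5/4 ≠ 0 → series DIVERGES

Diverges (lim aₙ = 5/4 ≠ 0)


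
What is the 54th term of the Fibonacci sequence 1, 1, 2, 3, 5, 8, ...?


Fibonacci sequence: 1, 1, 2, 3, 5, 8, 13, 21, 34, 55, 89, ...
F(54) = 86267571272

F(54) = 86267571272


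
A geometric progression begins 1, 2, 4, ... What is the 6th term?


aₙ = a₁·r^(n-1)
= 1×2^5
= 1×32
= 32

a_6 = 32


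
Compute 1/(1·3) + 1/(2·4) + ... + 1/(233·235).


1/(k(k+2)) = (1/2)·(1/k - 1/(k+2)) (partial fractions)
Telescoping: Σ = (1/2)·(1 + 1/2 - 1/234 - 1/235) = 20504/27495

Sum = 20504/27495


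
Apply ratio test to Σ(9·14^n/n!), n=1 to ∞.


aₙ = 9·14^n/n!
a_{n+1}/aₙ = 14^(n+1)/(n+1)! × n!/14^n  (constant 9 cancels)
= 14/(n+1)
L = lim(n→∞) 14/(n+1) = 0
L < 1 → series CONVERGES

Converges (ratio test: L = 0 < 1)


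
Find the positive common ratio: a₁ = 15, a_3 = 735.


r^(n-1) = aₙ/a₁
r^2 = 735/15 = 49
r = 49^(1/2)
= ±7; taking r > 0 gives r = 7

r = 7


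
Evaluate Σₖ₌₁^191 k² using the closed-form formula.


n = 191
n(n+1)(2n+1)/6 = 191×192×383/6
= 14045376/6 = 2340896

Σk² = 2340896


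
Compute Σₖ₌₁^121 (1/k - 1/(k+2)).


Telescoping with gap 2: two head and two tail terms survive.
= (1 + 1/2) - (1/122 + 1/123)
= 3/2 - 1/122 - 1/123 = 11132/7503

Sum = 11132/7503


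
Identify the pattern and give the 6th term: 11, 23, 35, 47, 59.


Pattern: arithmetic (d=12)
Terms: 11, 23, 35, 47, 59
Next term = 71

Next term = 71


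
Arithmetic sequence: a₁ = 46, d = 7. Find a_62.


aₙ = a₁ + (n-1)d
= 46 + (62-1)×7
= 46 + 427
= 473

a_62 = 473


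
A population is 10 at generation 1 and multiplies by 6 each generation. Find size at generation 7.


aₙ = a₁·r^(n-1)
= 10×6^6
= 10×46656
= 466560

a_7 = 466560


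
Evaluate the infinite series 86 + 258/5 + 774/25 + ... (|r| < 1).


S∞ = a₁/(1-r) = 86/(1 - 3/5)
= 86/(2/5)
= 215

S∞ = 215


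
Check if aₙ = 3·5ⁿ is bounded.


aₙ = 3·5ⁿ → as n→∞, aₙ→∞ (since base 5 > 1)
No finite upper bound exists
The sequence is UNBOUNDED

Unbounded (aₙ → ∞ as n → ∞)


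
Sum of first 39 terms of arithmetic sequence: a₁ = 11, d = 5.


aₙ = 11 + (39-1)×5 = 201
Sₙ = n(a₁+aₙ)/2 = 39×(11+201)/2
= 39×212/2 = 4134

S_39 = 4134


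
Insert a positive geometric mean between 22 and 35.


GM = √(22×35) = √770 = 27.7489

GM = 27.7489


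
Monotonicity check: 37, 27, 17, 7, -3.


Differences: -10, -10, -10, -10
All differences < 0 → strictly DECREASING

Monotonically decreasing


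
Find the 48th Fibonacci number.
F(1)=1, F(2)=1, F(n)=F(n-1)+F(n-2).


Fibonacci sequence: 1, 1, 2, 3, 5, 8, 13, 21, 34, 55, 89, ...
F(48) = 4807526976

F(48) = 4807526976


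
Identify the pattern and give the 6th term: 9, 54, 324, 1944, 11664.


Pattern: geometric (r=6)
Terms: 9, 54, 324, 1944, 11664
Next term = 69984

Next term = 69984


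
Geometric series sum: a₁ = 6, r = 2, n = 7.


Sₙ = 6×(2^7 - 1)/(2 - 1)
= 6×(128 - 1)/1
= 6×127/1
= 762

S_7 = 762


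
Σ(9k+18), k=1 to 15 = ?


Σ(9k+18) = 9·Σk + 18·n
= 9·120 + 18·15
= 1080 + 270 = 1350

Σ = 1350


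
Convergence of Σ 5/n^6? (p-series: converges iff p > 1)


p-series test: Σ c/n^p converges if p > 1, diverges if p ≤ 1 (constant c > 0 doesn't affect convergence).
p = 6
6 > 1 → CONVERGES

Converges (p = 6 > 1)


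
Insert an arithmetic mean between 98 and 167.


AM = (98 + 167)/2 = 265/2 = 132.5

AM = 132.5


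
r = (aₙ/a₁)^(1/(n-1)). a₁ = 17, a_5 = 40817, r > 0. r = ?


r^(n-1) = aₙ/a₁
r^4 = 40817/17 = 2401
r = 2401^(1/4)
= ±7; taking r > 0 gives r = 7

r = 7


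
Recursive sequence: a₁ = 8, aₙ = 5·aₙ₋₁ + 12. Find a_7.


Computing step by step:
a_1 = 8
a_2 = 52
a_3 = 272
a_4 = 1372
a_5 = 6872
a_6 = 34372
a_7 = 171872


a_7 = 171872


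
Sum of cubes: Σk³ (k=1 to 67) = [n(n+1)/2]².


n(n+1)/2 = 67×68/2 = 2278
Σk³ = 2278² = 5189284

Σk³ = 5189284


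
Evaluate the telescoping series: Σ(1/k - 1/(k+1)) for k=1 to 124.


Telescoping: adjacent terms cancel.
= 1/1 - 1/125
= 1 - 1/125 = 124/125

Sum = 124/125


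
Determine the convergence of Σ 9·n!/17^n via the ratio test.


aₙ = 9·n!/17^n
a_{n+1}/aₙ = (n+1)!/17^(n+1) × 17^n/n!  (constant 9 cancels)
= (n+1)/17
L = lim(n→∞) (n+1)/17 = ∞
L > 1 → series DIVERGES

Diverges (ratio test: L = ∞ > 1)


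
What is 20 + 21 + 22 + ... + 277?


Σₖ₌20^277 k = Σₖ₌₁^277 k − Σₖ₌₁^19 k
= 277·278/2 − 19·20/2
= 38503 − 190 = 38313

Σk = 38313


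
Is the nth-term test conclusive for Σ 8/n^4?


lim(n→∞) 8/n^4 = 0
lim aₙ = 0 → nth-term test is INCONCLUSIVE
(Need other tests; this is actually a convergent p-series with p=4 > 1)

Inconclusive (lim aₙ = 0; need another test)


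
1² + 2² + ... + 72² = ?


n = 72
n(n+1)(2n+1)/6 = 72×73×145/6
= 762120/6 = 127020

Σk² = 127020


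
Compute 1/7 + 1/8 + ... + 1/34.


Σₖ₌7^34 1/k = 1/7 + 1/8 + 1/9 + ... + 1/34
= 21899586326629/13127595717600
≈ 1.6682

Sum = 21899586326629/13127595717600 ≈ 1.6682


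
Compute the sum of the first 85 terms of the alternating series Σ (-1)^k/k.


S = -1 + 1/2 - 1/3 + 1/4 - 1/5 + 1/6 - 1/7 + 1/8 ± ...
= -0.699
(Full series converges to -ln(2) ≈ -0.6931)

S_85 = -0.699


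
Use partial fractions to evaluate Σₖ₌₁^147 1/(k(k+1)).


1/(k(k+1)) = 1/k - 1/(k+1) (partial fractions)
Telescoping: Σ = 1 - 1/148 = 147/148

Sum = 147/148


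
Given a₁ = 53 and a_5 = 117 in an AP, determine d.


d = (aₙ - a₁)/(n-1)
= (117 - 53)/(5-1)
= 64/4 = 16

d = 16


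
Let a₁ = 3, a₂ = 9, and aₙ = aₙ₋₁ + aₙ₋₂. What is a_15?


Computing iteratively: 3, 9, 12, 21, 33, 54, 87, 141, 228, 369, 597, 966, ...
a_15 = 4092

a_15 = 4092


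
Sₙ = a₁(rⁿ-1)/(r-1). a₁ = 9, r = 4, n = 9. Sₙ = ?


Sₙ = 9×(4^9 - 1)/(4 - 1)
= 9×(262144 - 1)/3
= 9×262143/3
= 786429

S_9 = 786429


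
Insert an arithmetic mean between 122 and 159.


AM = (122 + 159)/2 = 281/2 = 140.5

AM = 140.5


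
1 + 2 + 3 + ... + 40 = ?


n(n+1)/2 = 40×41/2 = 1640/2 = 820

Σk = 820


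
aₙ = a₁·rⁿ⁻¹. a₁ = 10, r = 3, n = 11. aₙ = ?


aₙ = a₁·r^(n-1)
= 10×3^10
= 10×59049
= 590490

a_11 = 590490


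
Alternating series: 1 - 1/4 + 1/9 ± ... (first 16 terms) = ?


S = 1 - 1/4 + 1/9 - 1/16 + 1/25 - 1/36 + 1/49 - 1/64 ± ...
= 0.8206
(Full series converges to +π²/12 ≈ +0.8225)

S_16 = 0.8206


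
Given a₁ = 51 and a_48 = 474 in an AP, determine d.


d = (aₙ - a₁)/(n-1)
= (474 - 51)/(48-1)
= 423/47 = 9

d = 9


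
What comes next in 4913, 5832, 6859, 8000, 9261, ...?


Pattern: perfect cubes: n³
Terms: 4913, 5832, 6859, 8000, 9261
Next term = 10648

Next term = 10648


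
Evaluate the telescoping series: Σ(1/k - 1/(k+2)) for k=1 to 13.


Telescoping with gap 2: two head and two tail terms survive.
= (1 + 1/2) - (1/14 + 1/15)
= 3/2 - 1/14 - 1/15 = 143/105

Sum = 143/105


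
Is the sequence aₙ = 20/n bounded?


a₁ = 20, a₂ = 20/2, a₃ = 20/3, ...
0 < aₙ ≤ 20 for all n ≥ 1
Lower bound: 0, Upper bound: 20
The sequence IS bounded

Bounded (0 < aₙ ≤ 20)


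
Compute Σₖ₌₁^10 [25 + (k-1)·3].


aₙ = 25 + (10-1)×3 = 52
Sₙ = n(a₁+aₙ)/2 = 10×(25+52)/2
= 10×77/2 = 385

S_10 = 385


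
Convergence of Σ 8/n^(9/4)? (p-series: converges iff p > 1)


p-series test: Σ c/n^p converges if p > 1, diverges if p ≤ 1 (constant c > 0 doesn't affect convergence).
p = 9/4
9/4 > 1 → CONVERGES

Converges (p = 9/4 > 1)


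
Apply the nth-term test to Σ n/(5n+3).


lim(n→∞) n/(5n+3) = 1/5 = 1/5  (divide numerator and denominator by n)
lim aₙ = 1/5 ≠ 0 → series DIVERGES

Diverges (lim aₙ = 1/5 ≠ 0)


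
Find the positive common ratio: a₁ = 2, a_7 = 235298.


r^(n-1) = aₙ/a₁
r^6 = 235298/2 = 117649
r = 117649^(1/6)
= ±7; taking r > 0 gives r = 7

r = 7


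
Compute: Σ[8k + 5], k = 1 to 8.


Σ(8k+5) = 8·Σk + 5·n
= 8·36 + 5·8
= 288 + 40 = 328

Σ = 328


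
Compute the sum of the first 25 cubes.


n(n+1)/2 = 25×26/2 = 325
Σk³ = 325² = 105625

Σk³ = 105625


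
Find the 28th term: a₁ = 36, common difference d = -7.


aₙ = a₁ + (n-1)d
= 36 + (28-1)×-7
= 36 - 189
= -153

a_28 = -153


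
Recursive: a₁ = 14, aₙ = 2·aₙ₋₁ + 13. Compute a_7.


Computing step by step:
a_1 = 14
a_2 = 41
a_3 = 95
a_4 = 203
a_5 = 419
a_6 = 851
a_7 = 1715


a_7 = 1715


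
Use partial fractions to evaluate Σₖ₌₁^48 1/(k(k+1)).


1/(k(k+1)) = 1/k - 1/(k+1) (partial fractions)
Telescoping: Σ = 1 - 1/49 = 48/49

Sum = 48/49


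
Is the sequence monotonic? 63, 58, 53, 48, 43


Differences: -5, -5, -5, -5
All differences < 0 → strictly DECREASING

Monotonically decreasing


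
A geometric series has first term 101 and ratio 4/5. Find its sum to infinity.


S∞ = a₁/(1-r) = 101/(1 - 4/5)
= 101/(1/5)
= 505

S∞ = 505


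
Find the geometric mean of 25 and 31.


GM = √(25×31) = √775 = 27.8388

GM = 27.8388


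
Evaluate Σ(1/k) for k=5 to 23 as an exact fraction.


Σₖ₌5^23 1/k = 1/5 + 1/6 + 1/7 + ... + 1/23
= 589307197/356948592
≈ 1.651

Sum = 589307197/356948592 ≈ 1.651


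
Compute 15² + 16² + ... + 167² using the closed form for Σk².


Σₖ₌15^167 k² = Σₖ₌₁^167 k² − Σₖ₌₁^14 k²
= 167·168·335/6 − 14·15·29/6
= 1566460 − 1015 = 1565445

Σk² = 1565445


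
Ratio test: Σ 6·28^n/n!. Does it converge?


aₙ = 6·28^n/n!
a_{n+1}/aₙ = 28^(n+1)/(n+1)! × n!/28^n  (constant 6 cancels)
= 28/(n+1)
L = lim(n→∞) 28/(n+1) = 0
L < 1 → series CONVERGES

Converges (ratio test: L = 0 < 1)


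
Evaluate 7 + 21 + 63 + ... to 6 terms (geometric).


Sₙ = 7×(3^6 - 1)/(3 - 1)
= 7×(729 - 1)/2
= 7×728/2
= 2548

S_6 = 2548


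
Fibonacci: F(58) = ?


Fibonacci sequence: 1, 1, 2, 3, 5, 8, 13, 21, 34, 55, 89, ...
F(58) = 591286729879

F(58) = 591286729879


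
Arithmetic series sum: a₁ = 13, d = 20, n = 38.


aₙ = 13 + (38-1)×20 = 753
Sₙ = n(a₁+aₙ)/2 = 38×(13+753)/2
= 38×766/2 = 14554

S_38 = 14554


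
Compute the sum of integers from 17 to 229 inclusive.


Σₖ₌17^229 k = Σₖ₌₁^229 k − Σₖ₌₁^16 k
= 229·230/2 − 16·17/2
= 26335 − 136 = 26199

Σk = 26199


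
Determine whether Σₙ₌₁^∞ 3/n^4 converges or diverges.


p-series test: Σ c/n^p converges if p > 1, diverges if p ≤ 1 (constant c > 0 doesn't affect convergence).
p = 4
4 > 1 → CONVERGES

Converges (p = 4 > 1)


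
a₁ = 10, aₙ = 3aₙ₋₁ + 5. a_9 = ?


Computing step by step:
a_1 = 10
a_2 = 35
a_3 = 110
a_4 = 335
a_5 = 1010
a_6 = 3035
a_7 = 9110
a_8 = 27335
a_9 = 82010


a_9 = 82010


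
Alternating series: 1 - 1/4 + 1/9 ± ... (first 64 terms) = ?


S = 1 - 1/4 + 1/9 - 1/16 + 1/25 - 1/36 + 1/49 - 1/64 ± ...
= 0.8223
(Full series converges to +π²/12 ≈ +0.8225)

S_64 = 0.8223


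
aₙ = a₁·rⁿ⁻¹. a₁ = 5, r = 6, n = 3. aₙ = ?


aₙ = a₁·r^(n-1)
= 5×6^2
= 5×36
= 180

a_3 = 180


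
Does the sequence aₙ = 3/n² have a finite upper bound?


a₁ = 3, a₂ = 3/4, a₃ = 3/9, ...
0 < aₙ ≤ 3 for all n ≥ 1
The sequence IS bounded

Bounded (0 < aₙ ≤ 3)


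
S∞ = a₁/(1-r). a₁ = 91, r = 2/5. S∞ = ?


S∞ = a₁/(1-r) = 91/(1 - 2/5)
= 91/(3/5)
= 455/3

S∞ = 455/3


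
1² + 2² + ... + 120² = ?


n = 120
n(n+1)(2n+1)/6 = 120×121×241/6
= 3499320/6 = 583220

Σk² = 583220


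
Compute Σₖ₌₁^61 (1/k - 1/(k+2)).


Telescoping with gap 2: two head and two tail terms survive.
= (1 + 1/2) - (1/62 + 1/63)
= 3/2 - 1/62 - 1/63 = 2867/1953

Sum = 2867/1953


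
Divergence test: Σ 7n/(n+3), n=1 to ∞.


lim(n→∞) 7n/(n+3) = 7/1 = 7  (divide numerator and denominator by n)
lim aₙ = 7 ≠ 0 → series DIVERGES

Diverges (lim aₙ = 7 ≠ 0)


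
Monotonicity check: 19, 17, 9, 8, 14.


Differences: -2, -8, -1, 6
Difference at position 4 is +6 (> 0) but position 1 is -2 (< 0) — sequence both rises and falls
→ NOT monotonic

Not monotonic


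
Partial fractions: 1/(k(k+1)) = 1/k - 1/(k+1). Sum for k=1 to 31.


1/(k(k+1)) = 1/k - 1/(k+1) (partial fractions)
Telescoping: Σ = 1 - 1/32 = 31/32

Sum = 31/32


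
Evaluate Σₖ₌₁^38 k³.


n(n+1)/2 = 38×39/2 = 741
Σk³ = 741² = 549081

Σk³ = 549081


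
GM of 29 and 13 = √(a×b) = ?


GM = √(29×13) = √377 = 19.4165

GM = 19.4165


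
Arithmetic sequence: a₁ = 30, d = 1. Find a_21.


aₙ = a₁ + (n-1)d
= 30 + (21-1)×1
= 30 + 20
= 50

a_21 = 50


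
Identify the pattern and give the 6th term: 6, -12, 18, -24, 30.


Pattern: alternating sign, magnitude arithmetic (d=6)
Terms: 6, -12, 18, -24, 30
Next term = -36

Next term = -36


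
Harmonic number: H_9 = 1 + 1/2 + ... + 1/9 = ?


H_9 = 1/1 + 1/2 + 1/3 + 1/4 + 1/5 + 1/6 + 1/7 + 1/8 + 1/9
= 7129/2520
≈ 2.829

H_9 = 7129/2520 ≈ 2.829


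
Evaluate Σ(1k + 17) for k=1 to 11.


Σ(1k+17) = 1·Σk + 17·n
= 1·66 + 17·11
= 66 + 187 = 253

Σ = 253


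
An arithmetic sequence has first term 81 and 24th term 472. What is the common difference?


d = (aₙ - a₁)/(n-1)
= (472 - 81)/(24-1)
= 391/23 = 17

d = 17


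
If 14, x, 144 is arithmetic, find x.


AM = (14 + 144)/2 = 158/2 = 79

AM = 79


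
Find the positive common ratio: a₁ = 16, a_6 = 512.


r^(n-1) = aₙ/a₁
r^5 = 512/16 = 32
r = 32^(1/5)
= 2

r = 2


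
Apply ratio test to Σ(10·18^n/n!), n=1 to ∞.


aₙ = 10·18^n/n!
a_{n+1}/aₙ = 18^(n+1)/(n+1)! × n!/18^n  (constant 10 cancels)
= 18/(n+1)
L = lim(n→∞) 18/(n+1) = 0
L < 1 → series CONVERGES

Converges (ratio test: L = 0 < 1)


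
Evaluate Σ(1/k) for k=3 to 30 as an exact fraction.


Σₖ₌3^30 1/k = 1/3 + 1/4 + 1/5 + ... + 1/30
= 5811048485947/2329089562800
≈ 2.495

Sum = 5811048485947/2329089562800 ≈ 2.495


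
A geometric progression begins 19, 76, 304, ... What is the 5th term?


aₙ = a₁·r^(n-1)
= 19×4^4
= 19×256
= 4864

a_5 = 4864


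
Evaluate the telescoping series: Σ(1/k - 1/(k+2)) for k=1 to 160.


Telescoping with gap 2: two head and two tail terms survive.
= (1 + 1/2) - (1/161 + 1/162)
= 3/2 - 1/161 - 1/162 = 19400/13041

Sum = 19400/13041


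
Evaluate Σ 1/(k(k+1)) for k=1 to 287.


1/(k(k+1)) = 1/k - 1/(k+1) (partial fractions)
Telescoping: Σ = 1 - 1/288 = 287/288

Sum = 287/288


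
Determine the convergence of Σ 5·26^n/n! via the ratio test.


aₙ = 5·26^n/n!
a_{n+1}/aₙ = 26^(n+1)/(n+1)! × n!/26^n  (constant 5 cancels)
= 26/(n+1)
L = lim(n→∞) 26/(n+1) = 0
L < 1 → series CONVERGES

Converges (ratio test: L = 0 < 1)


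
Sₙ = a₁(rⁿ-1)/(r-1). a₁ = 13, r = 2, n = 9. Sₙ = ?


Sₙ = 13×(2^9 - 1)/(2 - 1)
= 13×(512 - 1)/1
= 13×511/1
= 6643

S_9 = 6643


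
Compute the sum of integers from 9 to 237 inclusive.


Σₖ₌9^237 k = Σₖ₌₁^237 k − Σₖ₌₁^8 k
= 237·238/2 − 8·9/2
= 28203 − 36 = 28167

Σk = 28167


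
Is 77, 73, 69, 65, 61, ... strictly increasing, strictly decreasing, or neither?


Differences: -4, -4, -4, -4
All differences < 0 → strictly DECREASING

Monotonically decreasing


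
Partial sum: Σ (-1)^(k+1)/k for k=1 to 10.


S = 1 - 1/2 + 1/3 - 1/4 + 1/5 - 1/6 + 1/7 - 1/8 ± ...
= 0.6456
(Full series converges to +ln(2) ≈ +0.6931)

S_10 = 0.6456


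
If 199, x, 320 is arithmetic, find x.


AM = (199 + 320)/2 = 519/2 = 259.5

AM = 259.5


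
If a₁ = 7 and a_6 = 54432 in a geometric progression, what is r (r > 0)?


r^(n-1) = aₙ/a₁
r^5 = 54432/7 = 7776
r = 7776^(1/5)
= 6

r = 6


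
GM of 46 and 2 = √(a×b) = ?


GM = √(46×2) = √92 = 9.5917

GM = 9.5917


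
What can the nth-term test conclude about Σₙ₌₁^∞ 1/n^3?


lim(n→∞) 1/n^3 = 0
lim aₙ = 0 → nth-term test is INCONCLUSIVE
(Need other tests; this is actually a convergent p-series with p=3 > 1)

Inconclusive (lim aₙ = 0; need another test)


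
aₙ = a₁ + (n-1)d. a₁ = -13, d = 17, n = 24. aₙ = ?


aₙ = a₁ + (n-1)d
= -13 + (24-1)×17
= -13 + 391
= 378

a_24 = 378


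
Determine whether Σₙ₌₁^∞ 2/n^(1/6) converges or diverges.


p-series test: Σ c/n^p converges if p > 1, diverges if p ≤ 1 (constant c > 0 doesn't affect convergence).
p = 1/6
1/6 ≤ 1 → DIVERGES

Diverges (p = 1/6 ≤ 1)


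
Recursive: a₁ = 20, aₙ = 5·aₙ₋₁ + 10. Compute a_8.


Computing step by step:
a_1 = 20
a_2 = 110
a_3 = 560
a_4 = 2810
a_5 = 14060
a_6 = 70310
a_7 = 351560
a_8 = 1757810


a_8 = 1757810


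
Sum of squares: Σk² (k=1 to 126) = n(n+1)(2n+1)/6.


n = 126
n(n+1)(2n+1)/6 = 126×127×253/6
= 4048506/6 = 674751

Σk² = 674751


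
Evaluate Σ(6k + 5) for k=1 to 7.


Σ(6k+5) = 6·Σk + 5·n
= 6·28 + 5·7
= 168 + 35 = 203

Σ = 203


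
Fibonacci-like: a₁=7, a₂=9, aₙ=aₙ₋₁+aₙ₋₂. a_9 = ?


Computing iteratively: 7, 9, 16, 25, 41, 66, 107, 173, 280
a_9 = 280

a_9 = 280


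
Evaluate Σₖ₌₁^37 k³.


n(n+1)/2 = 37×38/2 = 703
Σk³ = 703² = 494209

Σk³ = 494209


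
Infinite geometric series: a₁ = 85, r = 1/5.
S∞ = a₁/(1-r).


S∞ = a₁/(1-r) = 85/(1 - 1/5)
= 85/(4/5)
= 425/4

S∞ = 425/4


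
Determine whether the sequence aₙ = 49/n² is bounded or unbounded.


a₁ = 49, a₂ = 49/4, a₃ = 49/9, ...
0 < aₙ ≤ 49 for all n ≥ 1
The sequence IS bounded

Bounded (0 < aₙ ≤ 49)


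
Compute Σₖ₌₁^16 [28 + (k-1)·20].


aₙ = 28 + (16-1)×20 = 328
Sₙ = n(a₁+aₙ)/2 = 16×(28+328)/2
= 16×356/2 = 2848

S_16 = 2848


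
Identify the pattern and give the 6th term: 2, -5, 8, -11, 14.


Pattern: alternating sign, magnitude arithmetic (d=3)
Terms: 2, -5, 8, -11, 14
Next term = -17

Next term = -17


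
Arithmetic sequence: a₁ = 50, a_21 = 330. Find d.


d = (aₙ - a₁)/(n-1)
= (330 - 50)/(21-1)
= 280/20 = 14

d = 14


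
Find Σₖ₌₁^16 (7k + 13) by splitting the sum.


Σ(7k+13) = 7·Σk + 13·n
= 7·136 + 13·16
= 952 + 208 = 1160

Σ = 1160


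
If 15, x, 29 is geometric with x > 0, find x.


GM = √(15×29) = √435 = 20.8567

GM = 20.8567


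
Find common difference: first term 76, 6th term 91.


d = (aₙ - a₁)/(n-1)
= (91 - 76)/(6-1)
= 15/5 = 3

d = 3


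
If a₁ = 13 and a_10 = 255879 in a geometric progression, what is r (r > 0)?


r^(n-1) = aₙ/a₁
r^9 = 255879/13 = 19683
r = 19683^(1/9)
= 3

r = 3


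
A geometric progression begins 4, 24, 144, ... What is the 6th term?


aₙ = a₁·r^(n-1)
= 4×6^5
= 4×7776
= 31104

a_6 = 31104
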